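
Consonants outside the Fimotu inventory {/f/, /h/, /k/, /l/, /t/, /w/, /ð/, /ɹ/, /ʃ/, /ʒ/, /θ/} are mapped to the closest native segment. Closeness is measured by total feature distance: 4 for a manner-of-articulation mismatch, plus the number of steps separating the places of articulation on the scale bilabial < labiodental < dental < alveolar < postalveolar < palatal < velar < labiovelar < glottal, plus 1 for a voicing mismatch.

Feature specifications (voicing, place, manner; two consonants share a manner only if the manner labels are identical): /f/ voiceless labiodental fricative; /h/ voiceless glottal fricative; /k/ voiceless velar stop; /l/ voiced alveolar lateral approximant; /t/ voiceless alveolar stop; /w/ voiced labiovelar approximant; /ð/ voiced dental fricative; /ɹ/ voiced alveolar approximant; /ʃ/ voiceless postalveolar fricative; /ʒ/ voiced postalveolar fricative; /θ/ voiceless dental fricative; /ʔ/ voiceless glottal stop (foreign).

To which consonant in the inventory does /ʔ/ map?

/k/ is closest: same manner (stop), place distance 2 (glottal→velar), same voicing; total 2. Next closest is /h/ at distance 4.

k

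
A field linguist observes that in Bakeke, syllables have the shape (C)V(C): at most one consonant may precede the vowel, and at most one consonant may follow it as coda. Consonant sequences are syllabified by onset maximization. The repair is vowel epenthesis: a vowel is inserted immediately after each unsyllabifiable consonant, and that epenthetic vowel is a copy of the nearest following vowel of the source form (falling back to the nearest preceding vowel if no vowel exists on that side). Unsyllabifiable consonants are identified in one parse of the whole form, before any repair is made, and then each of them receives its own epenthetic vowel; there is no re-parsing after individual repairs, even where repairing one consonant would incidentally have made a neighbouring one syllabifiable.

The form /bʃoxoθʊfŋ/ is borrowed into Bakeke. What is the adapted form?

The consonants /b/, /ŋ/ cannot be parsed into a legal (C)V(C) syllable (at most one coda consonant is licensed; onsets are limited to one consonant).
Inserting the epenthetic vowel yields /b/ → /bo/, /ŋ/ → /ŋʊ/.

boʃoxoθʊfŋʊ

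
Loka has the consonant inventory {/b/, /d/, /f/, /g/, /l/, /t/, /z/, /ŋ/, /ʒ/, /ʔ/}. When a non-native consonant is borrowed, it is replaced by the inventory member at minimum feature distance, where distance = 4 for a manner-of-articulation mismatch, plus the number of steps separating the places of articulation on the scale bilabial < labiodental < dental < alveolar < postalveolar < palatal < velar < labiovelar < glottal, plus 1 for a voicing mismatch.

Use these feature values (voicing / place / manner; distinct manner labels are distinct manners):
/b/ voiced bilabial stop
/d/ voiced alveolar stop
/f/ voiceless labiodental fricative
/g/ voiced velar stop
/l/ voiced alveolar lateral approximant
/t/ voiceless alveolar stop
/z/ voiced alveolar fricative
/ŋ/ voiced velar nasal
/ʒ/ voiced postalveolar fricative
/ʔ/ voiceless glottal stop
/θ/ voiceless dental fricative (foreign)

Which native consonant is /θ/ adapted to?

f

/f/ is closest: same manner (fricative), place distance 1 (dental→labiodental), same voicing; total 1. Next closest is /z/ at distance 2.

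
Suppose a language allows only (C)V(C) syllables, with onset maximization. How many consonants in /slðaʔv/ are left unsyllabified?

Syllabifying with onset maximization leaves /s/, /l/, /v/ stranded (at most one coda consonant is licensed; onsets are limited to one consonant).

3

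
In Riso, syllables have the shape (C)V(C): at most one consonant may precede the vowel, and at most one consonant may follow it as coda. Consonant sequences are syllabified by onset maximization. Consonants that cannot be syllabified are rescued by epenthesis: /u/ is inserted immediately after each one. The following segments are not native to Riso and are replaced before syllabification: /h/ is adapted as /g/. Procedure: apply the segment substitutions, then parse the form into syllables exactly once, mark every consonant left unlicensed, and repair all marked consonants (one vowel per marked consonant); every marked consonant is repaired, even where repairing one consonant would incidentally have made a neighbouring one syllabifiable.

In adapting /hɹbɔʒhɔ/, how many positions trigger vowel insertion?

2

After substitution the input is /gɹbɔʒgɔ/.
The unsyllabifiable consonants are /g/, /ɹ/; each receives one epenthetic vowel.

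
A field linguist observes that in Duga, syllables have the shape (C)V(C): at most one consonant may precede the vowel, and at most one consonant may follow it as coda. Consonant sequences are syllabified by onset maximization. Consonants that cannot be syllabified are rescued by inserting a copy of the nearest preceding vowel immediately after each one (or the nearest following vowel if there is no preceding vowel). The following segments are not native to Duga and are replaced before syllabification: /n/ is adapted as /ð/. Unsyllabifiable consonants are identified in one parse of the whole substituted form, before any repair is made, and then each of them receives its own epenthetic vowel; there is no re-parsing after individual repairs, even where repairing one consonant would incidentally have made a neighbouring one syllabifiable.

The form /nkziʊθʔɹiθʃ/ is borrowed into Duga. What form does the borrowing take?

ðikiziʊθʔʊɹiθʃi

Substitution: /n/ → /ð/, giving /ðkziʊθʔɹiθʃ/.
The consonants /ð/, /k/, /ʔ/, /ʃ/ cannot be parsed into a legal (C)V(C) syllable (at most one coda consonant is licensed; onsets are limited to one consonant).
Epenthesis after each stranded consonant: /ð/ → /ði/, /k/ → /ki/, /ʔ/ → /ʔʊ/, /ʃ/ → /ʃi/.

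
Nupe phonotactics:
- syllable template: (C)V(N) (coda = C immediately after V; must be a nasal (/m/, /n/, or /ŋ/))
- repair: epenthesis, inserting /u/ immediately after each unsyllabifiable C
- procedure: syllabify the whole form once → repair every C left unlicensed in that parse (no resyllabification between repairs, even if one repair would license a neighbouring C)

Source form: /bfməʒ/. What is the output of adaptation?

bufuməʒu

Syllabifying with onset maximization leaves /b/, /f/, /ʒ/ stranded (only a nasal (/m/, /n/, or /ŋ/) is licensed in coda position; onsets are limited to one consonant).
Inserting the epenthetic vowel yields /b/ → /bu/, /f/ → /fu/, /ʒ/ → /ʒu/.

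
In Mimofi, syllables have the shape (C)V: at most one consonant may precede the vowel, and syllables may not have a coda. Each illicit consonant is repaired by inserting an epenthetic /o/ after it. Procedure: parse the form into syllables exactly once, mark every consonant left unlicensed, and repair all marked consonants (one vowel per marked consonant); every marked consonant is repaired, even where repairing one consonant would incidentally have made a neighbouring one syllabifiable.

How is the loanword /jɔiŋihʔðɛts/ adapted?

Under (C)V, the unsyllabifiable consonants are /h/, /ʔ/, /t/, /s/ (no codas are permitted; onsets are limited to one consonant).
Each unlicensed consonant becomes the onset of a new syllable: /h/ → /ho/, /ʔ/ → /ʔo/, /t/ → /to/, /s/ → /so/.

jɔiŋihoʔoðɛtoso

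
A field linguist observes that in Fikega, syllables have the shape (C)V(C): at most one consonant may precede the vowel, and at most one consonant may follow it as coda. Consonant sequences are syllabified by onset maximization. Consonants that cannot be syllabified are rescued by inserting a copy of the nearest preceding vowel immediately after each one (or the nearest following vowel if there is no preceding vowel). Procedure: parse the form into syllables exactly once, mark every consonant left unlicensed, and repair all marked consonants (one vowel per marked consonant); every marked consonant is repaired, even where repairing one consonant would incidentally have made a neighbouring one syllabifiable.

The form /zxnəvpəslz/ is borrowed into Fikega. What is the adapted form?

zəxənəvpəsləzə

The consonants /z/, /x/, /l/, /z/ cannot be parsed into a legal (C)V(C) syllable (at most one coda consonant is licensed; onsets are limited to one consonant).
Each unlicensed consonant becomes the onset of a new syllable: /z/ → /zə/, /x/ → /xə/, /l/ → /lə/, /z/ → /zə/.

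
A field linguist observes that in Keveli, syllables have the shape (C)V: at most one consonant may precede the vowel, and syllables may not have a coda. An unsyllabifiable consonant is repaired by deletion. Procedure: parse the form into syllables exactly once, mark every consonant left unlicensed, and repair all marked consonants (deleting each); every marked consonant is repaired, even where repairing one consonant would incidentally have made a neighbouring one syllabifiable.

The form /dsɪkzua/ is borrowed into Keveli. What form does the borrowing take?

Syllabifying with onset maximization leaves /d/, /k/ stranded (no codas are permitted; onsets are limited to one consonant).
Deletion applies to /d/, /k/.

sɪzua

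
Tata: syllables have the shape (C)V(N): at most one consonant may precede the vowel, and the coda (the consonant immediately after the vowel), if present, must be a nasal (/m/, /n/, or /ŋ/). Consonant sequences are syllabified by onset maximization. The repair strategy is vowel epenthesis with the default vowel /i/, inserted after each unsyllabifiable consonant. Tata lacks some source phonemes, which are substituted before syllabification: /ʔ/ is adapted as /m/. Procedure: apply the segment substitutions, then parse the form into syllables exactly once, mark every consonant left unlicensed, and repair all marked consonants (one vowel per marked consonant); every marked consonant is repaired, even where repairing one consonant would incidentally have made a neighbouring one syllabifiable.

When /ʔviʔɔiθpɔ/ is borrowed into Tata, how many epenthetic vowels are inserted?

2

After substitution the input is /mvimɔiθpɔ/.
The unsyllabifiable consonants are /m/, /θ/; each receives one epenthetic vowel.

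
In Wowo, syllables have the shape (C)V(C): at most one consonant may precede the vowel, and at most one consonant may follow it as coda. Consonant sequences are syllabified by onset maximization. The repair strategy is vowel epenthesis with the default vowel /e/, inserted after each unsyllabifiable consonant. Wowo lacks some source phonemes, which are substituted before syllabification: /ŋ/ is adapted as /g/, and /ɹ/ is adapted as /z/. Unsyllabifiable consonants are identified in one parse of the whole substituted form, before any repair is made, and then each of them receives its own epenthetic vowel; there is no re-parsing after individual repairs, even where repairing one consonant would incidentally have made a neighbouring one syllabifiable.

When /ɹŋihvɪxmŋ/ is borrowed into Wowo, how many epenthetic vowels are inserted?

3

After substitution the input is /zgihvɪxmg/.
The unsyllabifiable consonants are /z/, /m/, /g/; each receives one epenthetic vowel.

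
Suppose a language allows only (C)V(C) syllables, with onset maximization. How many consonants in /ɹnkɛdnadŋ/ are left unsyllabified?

The consonants /ɹ/, /n/, /ŋ/ cannot be parsed into a legal (C)V(C) syllable (at most one coda consonant is licensed; onsets are limited to one consonant).

3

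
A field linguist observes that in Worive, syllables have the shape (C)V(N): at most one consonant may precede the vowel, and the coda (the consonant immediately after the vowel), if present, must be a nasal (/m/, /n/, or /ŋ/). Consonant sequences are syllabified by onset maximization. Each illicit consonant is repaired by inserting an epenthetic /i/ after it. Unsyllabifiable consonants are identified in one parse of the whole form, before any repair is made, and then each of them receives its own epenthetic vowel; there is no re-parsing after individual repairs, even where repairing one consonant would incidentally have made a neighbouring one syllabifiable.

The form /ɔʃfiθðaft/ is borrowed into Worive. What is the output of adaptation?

ɔʃifiθiðafiti

The consonants /ʃ/, /θ/, /f/, /t/ cannot be parsed into a legal (C)V(N) syllable (only a nasal (/m/, /n/, or /ŋ/) is licensed in coda position; onsets are limited to one consonant).
Epenthesis after each stranded consonant: /ʃ/ → /ʃi/, /θ/ → /θi/, /f/ → /fi/, /t/ → /ti/.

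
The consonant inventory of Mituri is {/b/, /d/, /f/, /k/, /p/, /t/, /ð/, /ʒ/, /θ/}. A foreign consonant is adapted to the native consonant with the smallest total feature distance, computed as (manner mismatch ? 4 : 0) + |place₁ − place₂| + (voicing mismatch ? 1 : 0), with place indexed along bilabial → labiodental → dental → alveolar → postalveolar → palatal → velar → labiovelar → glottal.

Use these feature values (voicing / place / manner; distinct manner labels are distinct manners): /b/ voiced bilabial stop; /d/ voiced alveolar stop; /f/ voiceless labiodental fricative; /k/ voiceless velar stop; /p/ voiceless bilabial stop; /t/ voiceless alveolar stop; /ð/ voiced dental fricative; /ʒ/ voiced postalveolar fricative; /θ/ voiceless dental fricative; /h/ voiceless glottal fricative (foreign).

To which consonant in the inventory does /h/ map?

/ʒ/ is closest: same manner (fricative), place distance 4 (glottal→postalveolar), voicing differs (+1); total 5. Next closest is /k/ at distance 6.

ʒ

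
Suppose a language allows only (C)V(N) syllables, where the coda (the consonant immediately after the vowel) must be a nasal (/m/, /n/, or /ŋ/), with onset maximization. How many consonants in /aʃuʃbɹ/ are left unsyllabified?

3

Syllabifying with onset maximization leaves /ʃ/, /b/, /ɹ/ stranded (only a nasal (/m/, /n/, or /ŋ/) is licensed in coda position; onsets are limited to one consonant).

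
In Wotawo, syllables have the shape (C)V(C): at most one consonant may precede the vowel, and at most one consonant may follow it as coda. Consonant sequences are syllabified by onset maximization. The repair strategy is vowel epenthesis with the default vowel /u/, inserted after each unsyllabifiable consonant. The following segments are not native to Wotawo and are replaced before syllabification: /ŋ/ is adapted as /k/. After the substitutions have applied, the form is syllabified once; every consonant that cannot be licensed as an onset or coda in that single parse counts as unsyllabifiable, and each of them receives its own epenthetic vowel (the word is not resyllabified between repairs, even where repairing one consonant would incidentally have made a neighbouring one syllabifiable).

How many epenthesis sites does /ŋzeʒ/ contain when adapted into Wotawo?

1

After substitution the input is /kzeʒ/.
The unsyllabifiable consonants are /k/; each receives one epenthetic vowel.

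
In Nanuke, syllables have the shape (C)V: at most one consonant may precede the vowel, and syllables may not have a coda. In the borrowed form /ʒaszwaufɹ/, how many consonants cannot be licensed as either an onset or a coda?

Syllabifying with onset maximization leaves /s/, /z/, /f/, /ɹ/ stranded (no codas are permitted; onsets are limited to one consonant).

4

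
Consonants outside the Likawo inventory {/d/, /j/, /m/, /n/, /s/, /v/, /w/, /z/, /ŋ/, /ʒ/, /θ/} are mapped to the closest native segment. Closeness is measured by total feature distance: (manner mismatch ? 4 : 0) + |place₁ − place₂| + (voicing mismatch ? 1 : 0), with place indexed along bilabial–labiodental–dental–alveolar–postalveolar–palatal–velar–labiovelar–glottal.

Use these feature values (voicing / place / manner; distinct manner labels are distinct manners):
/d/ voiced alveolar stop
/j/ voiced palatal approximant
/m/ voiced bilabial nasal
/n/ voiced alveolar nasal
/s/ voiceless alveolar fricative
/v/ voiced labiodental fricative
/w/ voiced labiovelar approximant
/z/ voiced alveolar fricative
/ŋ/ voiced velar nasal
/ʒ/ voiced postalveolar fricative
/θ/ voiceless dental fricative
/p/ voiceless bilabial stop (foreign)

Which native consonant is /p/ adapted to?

d

/d/ is closest: same manner (stop), place distance 3 (bilabial→alveolar), voicing differs (+1); total 4. Next closest is /m/ at distance 5.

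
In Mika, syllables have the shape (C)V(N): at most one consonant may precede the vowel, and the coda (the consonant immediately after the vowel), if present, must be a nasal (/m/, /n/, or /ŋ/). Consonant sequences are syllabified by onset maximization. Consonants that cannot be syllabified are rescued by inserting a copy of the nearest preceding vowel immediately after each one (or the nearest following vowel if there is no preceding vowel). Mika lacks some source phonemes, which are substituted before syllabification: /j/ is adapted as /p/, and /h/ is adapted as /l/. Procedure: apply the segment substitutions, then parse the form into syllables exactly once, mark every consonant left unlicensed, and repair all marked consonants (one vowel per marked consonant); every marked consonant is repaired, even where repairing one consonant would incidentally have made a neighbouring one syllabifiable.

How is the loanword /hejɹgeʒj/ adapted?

Substitution: /h/ → /l/, /j/ → /p/, giving /lepɹgeʒp/.
Syllabifying with onset maximization leaves /p/, /ɹ/, /ʒ/, /p/ stranded (only a nasal (/m/, /n/, or /ŋ/) is licensed in coda position; onsets are limited to one consonant).
Epenthesis after each stranded consonant: /p/ → /pe/, /ɹ/ → /ɹe/, /ʒ/ → /ʒe/, /p/ → /pe/.

lepeɹegeʒepe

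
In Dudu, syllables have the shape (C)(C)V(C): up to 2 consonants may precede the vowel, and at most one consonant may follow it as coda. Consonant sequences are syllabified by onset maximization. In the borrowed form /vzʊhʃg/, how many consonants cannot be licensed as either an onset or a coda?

Syllabifying with onset maximization leaves /ʃ/, /g/ stranded (at most one coda consonant is licensed; onsets may contain at most 2 consonants).

2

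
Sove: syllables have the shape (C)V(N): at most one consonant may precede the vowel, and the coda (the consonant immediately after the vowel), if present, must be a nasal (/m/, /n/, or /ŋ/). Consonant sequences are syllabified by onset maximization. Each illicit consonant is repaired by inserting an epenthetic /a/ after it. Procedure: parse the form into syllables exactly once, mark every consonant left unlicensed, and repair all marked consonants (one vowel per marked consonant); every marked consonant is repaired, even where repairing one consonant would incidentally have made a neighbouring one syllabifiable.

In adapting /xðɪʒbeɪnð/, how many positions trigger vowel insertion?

3

The unsyllabifiable consonants are /x/, /ʒ/, /ð/; each receives one epenthetic vowel.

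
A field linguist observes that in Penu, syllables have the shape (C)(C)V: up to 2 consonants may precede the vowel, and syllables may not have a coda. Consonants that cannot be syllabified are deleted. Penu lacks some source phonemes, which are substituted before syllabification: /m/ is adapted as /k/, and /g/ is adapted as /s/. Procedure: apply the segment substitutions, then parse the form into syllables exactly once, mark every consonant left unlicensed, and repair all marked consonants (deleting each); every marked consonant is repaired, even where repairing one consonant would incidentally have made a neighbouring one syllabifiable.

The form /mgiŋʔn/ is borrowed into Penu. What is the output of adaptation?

ksi

Substitution: /m/ → /k/, /g/ → /s/, giving /ksiŋʔn/.
Syllabifying with onset maximization leaves /ŋ/, /ʔ/, /n/ stranded (no codas are permitted; onsets may contain at most 2 consonants).
Deleting the stranded consonants removes /ŋ/, /ʔ/, /n/.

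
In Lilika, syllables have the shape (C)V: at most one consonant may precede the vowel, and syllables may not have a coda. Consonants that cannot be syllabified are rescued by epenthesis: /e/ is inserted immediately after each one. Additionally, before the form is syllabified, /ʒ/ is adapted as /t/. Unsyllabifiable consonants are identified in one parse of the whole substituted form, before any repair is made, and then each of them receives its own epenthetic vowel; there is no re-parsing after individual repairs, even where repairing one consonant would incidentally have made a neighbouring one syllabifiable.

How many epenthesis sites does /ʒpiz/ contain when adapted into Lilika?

2

After substitution the input is /tpiz/.
The unsyllabifiable consonants are /t/, /z/; each receives one epenthetic vowel.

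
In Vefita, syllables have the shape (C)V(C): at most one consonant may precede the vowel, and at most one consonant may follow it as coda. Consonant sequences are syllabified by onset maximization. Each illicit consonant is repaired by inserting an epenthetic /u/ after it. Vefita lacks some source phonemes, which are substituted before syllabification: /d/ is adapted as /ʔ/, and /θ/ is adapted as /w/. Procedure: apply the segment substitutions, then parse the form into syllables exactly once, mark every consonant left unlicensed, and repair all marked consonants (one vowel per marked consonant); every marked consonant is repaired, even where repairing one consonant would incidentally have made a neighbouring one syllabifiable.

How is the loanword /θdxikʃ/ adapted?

Substitution: /θ/ → /w/, /d/ → /ʔ/, giving /wʔxikʃ/.
Syllabifying with onset maximization leaves /w/, /ʔ/, /ʃ/ stranded (at most one coda consonant is licensed; onsets are limited to one consonant).
Each unlicensed consonant becomes the onset of a new syllable: /w/ → /wu/, /ʔ/ → /ʔu/, /ʃ/ → /ʃu/.

wuʔuxikʃu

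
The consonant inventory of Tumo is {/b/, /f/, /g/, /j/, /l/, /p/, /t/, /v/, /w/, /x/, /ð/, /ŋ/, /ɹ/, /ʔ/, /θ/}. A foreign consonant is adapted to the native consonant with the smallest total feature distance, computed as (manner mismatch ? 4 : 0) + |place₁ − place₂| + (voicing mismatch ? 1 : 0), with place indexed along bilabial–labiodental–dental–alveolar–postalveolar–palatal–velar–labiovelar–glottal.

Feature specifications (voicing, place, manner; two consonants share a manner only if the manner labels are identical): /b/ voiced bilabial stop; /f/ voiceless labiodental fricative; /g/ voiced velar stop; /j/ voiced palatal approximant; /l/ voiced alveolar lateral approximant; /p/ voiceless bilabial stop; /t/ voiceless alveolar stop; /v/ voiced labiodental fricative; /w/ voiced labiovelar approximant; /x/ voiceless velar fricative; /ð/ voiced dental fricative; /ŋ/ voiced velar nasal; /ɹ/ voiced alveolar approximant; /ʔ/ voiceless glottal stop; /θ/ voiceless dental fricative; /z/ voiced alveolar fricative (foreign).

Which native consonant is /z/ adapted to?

/ð/ is closest: same manner (fricative), place distance 1 (alveolar→dental), same voicing; total 1. Next closest is /v/ at distance 2.

ð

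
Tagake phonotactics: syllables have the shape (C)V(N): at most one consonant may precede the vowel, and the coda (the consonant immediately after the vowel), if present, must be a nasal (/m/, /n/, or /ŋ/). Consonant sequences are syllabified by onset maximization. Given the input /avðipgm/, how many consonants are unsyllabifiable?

Under (C)V(N), the unsyllabifiable consonants are /v/, /p/, /g/, /m/ (only a nasal (/m/, /n/, or /ŋ/) is licensed in coda position; onsets are limited to one consonant).

4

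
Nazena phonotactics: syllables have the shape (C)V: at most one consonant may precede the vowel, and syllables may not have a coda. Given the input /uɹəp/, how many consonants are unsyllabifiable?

1

The consonants /p/ cannot be parsed into a legal (C)V syllable (no codas are permitted; onsets are limited to one consonant).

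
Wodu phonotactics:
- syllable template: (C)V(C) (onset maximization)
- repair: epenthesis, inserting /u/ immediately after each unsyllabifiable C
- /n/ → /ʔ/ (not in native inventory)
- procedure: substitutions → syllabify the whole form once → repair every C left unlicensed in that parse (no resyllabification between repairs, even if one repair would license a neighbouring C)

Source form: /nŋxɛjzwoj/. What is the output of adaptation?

ʔuŋuxɛjzuwoj

Substitution: /n/ → /ʔ/, giving /ʔŋxɛjzwoj/.
Under (C)V(C), the unsyllabifiable consonants are /ʔ/, /ŋ/, /z/ (at most one coda consonant is licensed; onsets are limited to one consonant).
Each unlicensed consonant becomes the onset of a new syllable: /ʔ/ → /ʔu/, /ŋ/ → /ŋu/, /z/ → /zu/.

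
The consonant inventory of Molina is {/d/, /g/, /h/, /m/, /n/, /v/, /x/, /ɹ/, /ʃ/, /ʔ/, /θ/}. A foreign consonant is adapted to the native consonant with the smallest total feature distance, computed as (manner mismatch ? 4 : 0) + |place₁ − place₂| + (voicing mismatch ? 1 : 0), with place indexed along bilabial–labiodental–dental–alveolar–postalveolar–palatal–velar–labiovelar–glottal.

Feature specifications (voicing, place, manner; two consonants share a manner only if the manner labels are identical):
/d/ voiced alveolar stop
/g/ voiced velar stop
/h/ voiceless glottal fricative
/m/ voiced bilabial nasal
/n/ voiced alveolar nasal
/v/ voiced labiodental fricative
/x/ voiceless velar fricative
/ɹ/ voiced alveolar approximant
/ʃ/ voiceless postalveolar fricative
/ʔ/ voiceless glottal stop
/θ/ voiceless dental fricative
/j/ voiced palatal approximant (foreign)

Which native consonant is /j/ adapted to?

/ɹ/ is closest: same manner (approximant), place distance 2 (palatal→alveolar), same voicing; total 2. Next closest is /g/ at distance 5.

ɹ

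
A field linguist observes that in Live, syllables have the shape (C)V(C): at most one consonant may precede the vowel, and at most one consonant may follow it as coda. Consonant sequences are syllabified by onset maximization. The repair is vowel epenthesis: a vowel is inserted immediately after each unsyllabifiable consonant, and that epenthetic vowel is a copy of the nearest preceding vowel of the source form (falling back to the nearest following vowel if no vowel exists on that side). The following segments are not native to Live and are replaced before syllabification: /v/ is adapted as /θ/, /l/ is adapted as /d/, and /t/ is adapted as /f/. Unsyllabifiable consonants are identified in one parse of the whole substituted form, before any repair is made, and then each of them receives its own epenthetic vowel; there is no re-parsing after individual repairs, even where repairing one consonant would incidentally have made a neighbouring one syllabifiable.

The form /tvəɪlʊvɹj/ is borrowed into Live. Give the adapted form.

Substitution: /t/ → /f/, /v/ → /θ/, /l/ → /d/, giving /fθəɪdʊθɹj/.
The consonants /f/, /ɹ/, /j/ cannot be parsed into a legal (C)V(C) syllable (at most one coda consonant is licensed; onsets are limited to one consonant).
Inserting the epenthetic vowel yields /f/ → /fə/, /ɹ/ → /ɹʊ/, /j/ → /jʊ/.

fəθəɪdʊθɹʊjʊ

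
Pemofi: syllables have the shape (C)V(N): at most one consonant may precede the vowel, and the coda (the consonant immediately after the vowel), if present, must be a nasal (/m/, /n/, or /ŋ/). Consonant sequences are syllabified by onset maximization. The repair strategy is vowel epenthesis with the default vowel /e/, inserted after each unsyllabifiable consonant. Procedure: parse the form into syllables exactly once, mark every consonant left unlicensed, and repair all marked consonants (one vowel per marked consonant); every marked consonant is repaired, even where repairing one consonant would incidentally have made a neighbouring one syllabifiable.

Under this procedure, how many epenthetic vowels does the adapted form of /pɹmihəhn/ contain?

4

The unsyllabifiable consonants are /p/, /ɹ/, /h/, /n/; each receives one epenthetic vowel.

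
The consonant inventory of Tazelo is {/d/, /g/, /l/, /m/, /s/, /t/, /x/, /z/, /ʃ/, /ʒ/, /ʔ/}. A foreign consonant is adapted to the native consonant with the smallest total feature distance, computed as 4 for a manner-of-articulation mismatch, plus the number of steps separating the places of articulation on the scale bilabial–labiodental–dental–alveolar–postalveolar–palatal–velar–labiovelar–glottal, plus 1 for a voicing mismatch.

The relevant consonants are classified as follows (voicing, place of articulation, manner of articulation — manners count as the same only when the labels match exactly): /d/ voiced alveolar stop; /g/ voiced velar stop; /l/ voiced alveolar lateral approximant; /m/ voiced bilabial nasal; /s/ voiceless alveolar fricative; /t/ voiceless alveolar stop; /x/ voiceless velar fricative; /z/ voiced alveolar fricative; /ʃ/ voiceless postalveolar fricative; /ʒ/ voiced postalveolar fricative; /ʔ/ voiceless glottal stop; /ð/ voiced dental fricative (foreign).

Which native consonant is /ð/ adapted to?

/z/ is closest: same manner (fricative), place distance 1 (dental→alveolar), same voicing; total 1. Next closest is /s/ at distance 2.

z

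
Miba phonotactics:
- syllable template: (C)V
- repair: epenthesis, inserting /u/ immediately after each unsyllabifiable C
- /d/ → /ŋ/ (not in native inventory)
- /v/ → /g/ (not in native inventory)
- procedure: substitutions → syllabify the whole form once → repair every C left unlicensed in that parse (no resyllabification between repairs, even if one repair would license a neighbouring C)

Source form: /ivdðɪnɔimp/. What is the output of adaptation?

Substitution: /v/ → /g/, /d/ → /ŋ/, giving /igŋðɪnɔimp/.
Syllabifying with onset maximization leaves /g/, /ŋ/, /m/, /p/ stranded (no codas are permitted; onsets are limited to one consonant).
Each unlicensed consonant becomes the onset of a new syllable: /g/ → /gu/, /ŋ/ → /ŋu/, /m/ → /mu/, /p/ → /pu/.

iguŋuðɪnɔimupu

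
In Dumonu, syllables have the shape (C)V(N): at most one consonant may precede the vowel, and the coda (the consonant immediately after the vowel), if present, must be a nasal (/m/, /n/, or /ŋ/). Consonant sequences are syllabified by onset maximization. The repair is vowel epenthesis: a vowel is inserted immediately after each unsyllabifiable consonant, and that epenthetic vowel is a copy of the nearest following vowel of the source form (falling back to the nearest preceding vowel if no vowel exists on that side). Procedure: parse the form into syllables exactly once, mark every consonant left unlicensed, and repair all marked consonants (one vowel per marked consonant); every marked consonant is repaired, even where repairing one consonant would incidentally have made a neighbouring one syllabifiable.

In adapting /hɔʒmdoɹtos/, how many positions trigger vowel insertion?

4

The unsyllabifiable consonants are /ʒ/, /m/, /ɹ/, /s/; each receives one epenthetic vowel.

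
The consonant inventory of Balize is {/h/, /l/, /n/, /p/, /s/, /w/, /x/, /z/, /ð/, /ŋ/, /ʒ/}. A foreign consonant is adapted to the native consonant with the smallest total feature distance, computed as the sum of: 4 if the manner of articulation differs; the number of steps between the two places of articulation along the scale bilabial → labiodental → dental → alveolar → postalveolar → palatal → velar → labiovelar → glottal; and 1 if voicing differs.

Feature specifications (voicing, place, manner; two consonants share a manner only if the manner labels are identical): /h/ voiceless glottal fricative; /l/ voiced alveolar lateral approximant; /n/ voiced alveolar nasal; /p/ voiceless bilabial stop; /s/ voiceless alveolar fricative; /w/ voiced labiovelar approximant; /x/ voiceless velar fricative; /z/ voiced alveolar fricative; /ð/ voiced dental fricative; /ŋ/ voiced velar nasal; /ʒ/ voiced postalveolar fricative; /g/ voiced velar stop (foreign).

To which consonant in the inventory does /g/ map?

/ŋ/ is closest: manner differs (stop→nasal, +4), place distance 0 (velar→velar), same voicing; total 4. Next closest is /w/ at distance 5.

ŋ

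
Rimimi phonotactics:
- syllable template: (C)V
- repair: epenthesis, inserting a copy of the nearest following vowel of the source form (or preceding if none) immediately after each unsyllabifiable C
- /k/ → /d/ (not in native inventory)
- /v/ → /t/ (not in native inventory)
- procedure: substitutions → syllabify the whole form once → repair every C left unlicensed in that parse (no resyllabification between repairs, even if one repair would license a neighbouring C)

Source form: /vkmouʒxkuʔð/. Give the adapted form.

todomouʒuxuduʔuðu

Substitution: /v/ → /t/, /k/ → /d/, giving /tdmouʒxduʔð/.
The consonants /t/, /d/, /ʒ/, /x/, /ʔ/, /ð/ cannot be parsed into a legal (C)V syllable (no codas are permitted; onsets are limited to one consonant).
Epenthesis after each stranded consonant: /t/ → /to/, /d/ → /do/, /ʒ/ → /ʒu/, /x/ → /xu/, /ʔ/ → /ʔu/, /ð/ → /ðu/.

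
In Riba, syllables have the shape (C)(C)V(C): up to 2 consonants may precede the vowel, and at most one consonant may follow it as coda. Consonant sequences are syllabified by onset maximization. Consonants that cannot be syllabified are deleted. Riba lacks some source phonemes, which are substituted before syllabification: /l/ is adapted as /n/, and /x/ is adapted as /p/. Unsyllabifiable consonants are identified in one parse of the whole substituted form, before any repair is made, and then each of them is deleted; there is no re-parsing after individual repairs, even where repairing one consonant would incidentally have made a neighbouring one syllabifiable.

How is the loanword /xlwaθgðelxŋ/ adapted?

Substitution: /x/ → /p/, /l/ → /n/, giving /pnwaθgðenpŋ/.
The consonants /p/, /p/, /ŋ/ cannot be parsed into a legal (C)(C)V(C) syllable (at most one coda consonant is licensed; onsets may contain at most 2 consonants).
Deletion applies to /p/, /p/, /ŋ/.

nwaθgðen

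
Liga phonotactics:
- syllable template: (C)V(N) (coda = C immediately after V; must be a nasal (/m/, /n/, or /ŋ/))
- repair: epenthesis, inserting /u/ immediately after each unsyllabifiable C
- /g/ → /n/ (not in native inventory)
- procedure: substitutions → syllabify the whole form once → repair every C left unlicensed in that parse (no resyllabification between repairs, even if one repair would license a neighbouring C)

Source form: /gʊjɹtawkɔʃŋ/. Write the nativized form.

Substitution: /g/ → /n/, giving /nʊjɹtawkɔʃŋ/.
Syllabifying with onset maximization leaves /j/, /ɹ/, /w/, /ʃ/, /ŋ/ stranded (only a nasal (/m/, /n/, or /ŋ/) is licensed in coda position; onsets are limited to one consonant).
Each unlicensed consonant becomes the onset of a new syllable: /j/ → /ju/, /ɹ/ → /ɹu/, /w/ → /wu/, /ʃ/ → /ʃu/, /ŋ/ → /ŋu/.

nʊjuɹutawukɔʃuŋu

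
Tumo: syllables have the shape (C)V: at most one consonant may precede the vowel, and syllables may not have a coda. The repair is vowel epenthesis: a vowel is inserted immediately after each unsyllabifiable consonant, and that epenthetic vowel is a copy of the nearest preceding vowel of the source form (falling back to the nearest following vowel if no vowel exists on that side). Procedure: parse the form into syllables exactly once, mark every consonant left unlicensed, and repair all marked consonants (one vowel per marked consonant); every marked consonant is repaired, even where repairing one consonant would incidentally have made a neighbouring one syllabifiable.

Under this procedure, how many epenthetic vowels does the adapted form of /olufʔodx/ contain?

The unsyllabifiable consonants are /f/, /d/, /x/; each receives one epenthetic vowel.

3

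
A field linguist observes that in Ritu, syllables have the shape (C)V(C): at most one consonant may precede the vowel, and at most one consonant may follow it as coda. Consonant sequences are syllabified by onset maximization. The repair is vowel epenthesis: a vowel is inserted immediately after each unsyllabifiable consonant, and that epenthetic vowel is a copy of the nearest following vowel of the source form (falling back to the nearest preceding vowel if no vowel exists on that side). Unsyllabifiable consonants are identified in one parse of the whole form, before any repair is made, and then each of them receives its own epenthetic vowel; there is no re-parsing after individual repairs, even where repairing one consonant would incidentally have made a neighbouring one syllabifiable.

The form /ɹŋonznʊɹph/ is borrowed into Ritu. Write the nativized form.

Under (C)V(C), the unsyllabifiable consonants are /ɹ/, /z/, /p/, /h/ (at most one coda consonant is licensed; onsets are limited to one consonant).
Inserting the epenthetic vowel yields /ɹ/ → /ɹo/, /z/ → /zʊ/, /p/ → /pʊ/, /h/ → /hʊ/.

ɹoŋonzʊnʊɹpʊhʊ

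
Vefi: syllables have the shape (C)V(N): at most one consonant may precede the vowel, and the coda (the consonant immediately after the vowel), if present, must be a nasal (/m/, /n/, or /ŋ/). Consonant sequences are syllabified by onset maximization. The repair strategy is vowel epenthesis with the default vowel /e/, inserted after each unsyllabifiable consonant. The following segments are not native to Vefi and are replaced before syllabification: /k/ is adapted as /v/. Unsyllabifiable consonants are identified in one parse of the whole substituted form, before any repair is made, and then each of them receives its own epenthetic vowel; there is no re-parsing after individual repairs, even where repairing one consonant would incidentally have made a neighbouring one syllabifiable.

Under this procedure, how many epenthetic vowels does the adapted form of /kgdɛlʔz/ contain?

After substitution the input is /vgdɛlʔz/.
The unsyllabifiable consonants are /v/, /g/, /l/, /ʔ/, /z/; each receives one epenthetic vowel.

5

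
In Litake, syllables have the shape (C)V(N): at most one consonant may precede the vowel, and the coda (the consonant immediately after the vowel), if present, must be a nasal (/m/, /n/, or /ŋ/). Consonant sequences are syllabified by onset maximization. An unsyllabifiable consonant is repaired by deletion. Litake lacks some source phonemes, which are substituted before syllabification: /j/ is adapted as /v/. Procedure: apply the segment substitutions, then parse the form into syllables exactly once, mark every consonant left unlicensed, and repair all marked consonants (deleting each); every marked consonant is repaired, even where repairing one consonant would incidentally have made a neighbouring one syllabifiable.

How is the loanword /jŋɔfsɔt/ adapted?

ŋɔsɔ

Substitution: /j/ → /v/, giving /vŋɔfsɔt/.
Under (C)V(N), the unsyllabifiable consonants are /v/, /f/, /t/ (only a nasal (/m/, /n/, or /ŋ/) is licensed in coda position; onsets are limited to one consonant).
Deletion applies to /v/, /f/, /t/.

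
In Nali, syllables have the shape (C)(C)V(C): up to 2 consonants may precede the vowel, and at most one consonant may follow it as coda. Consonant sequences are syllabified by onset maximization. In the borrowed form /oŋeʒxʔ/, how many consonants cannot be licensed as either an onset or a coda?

2

Under (C)(C)V(C), the unsyllabifiable consonants are /x/, /ʔ/ (at most one coda consonant is licensed; onsets may contain at most 2 consonants).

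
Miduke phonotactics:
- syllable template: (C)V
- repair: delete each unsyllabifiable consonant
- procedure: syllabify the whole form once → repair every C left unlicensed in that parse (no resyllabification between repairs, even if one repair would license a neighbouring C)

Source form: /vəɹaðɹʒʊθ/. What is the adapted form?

vəɹaʒʊ

The consonants /ð/, /ɹ/, /θ/ cannot be parsed into a legal (C)V syllable (no codas are permitted; onsets are limited to one consonant).
Deletion applies to /ð/, /ɹ/, /θ/.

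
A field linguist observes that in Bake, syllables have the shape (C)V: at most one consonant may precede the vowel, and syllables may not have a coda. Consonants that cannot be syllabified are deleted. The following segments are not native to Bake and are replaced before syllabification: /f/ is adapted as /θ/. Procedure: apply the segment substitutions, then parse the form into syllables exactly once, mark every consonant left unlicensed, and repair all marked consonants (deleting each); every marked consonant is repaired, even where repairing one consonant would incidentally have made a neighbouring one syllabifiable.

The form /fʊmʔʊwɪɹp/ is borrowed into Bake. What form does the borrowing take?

Substitution: /f/ → /θ/, giving /θʊmʔʊwɪɹp/.
Syllabifying with onset maximization leaves /m/, /ɹ/, /p/ stranded (no codas are permitted; onsets are limited to one consonant).
Deleting the stranded consonants removes /m/, /ɹ/, /p/.

θʊʔʊwɪ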